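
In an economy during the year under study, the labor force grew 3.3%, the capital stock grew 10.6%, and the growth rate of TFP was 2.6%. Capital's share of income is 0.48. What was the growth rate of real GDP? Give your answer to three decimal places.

Real GDP grew 9.404%.

Labor's share = 1 − 0.48 = 0.52.
The capital stock: 0.48 × 10.6 = 5.088 pp.
The labor force: 0.52 × 3.3 = 1.716 pp.
Output growth = 2.6 + 6.804 = 9.404%.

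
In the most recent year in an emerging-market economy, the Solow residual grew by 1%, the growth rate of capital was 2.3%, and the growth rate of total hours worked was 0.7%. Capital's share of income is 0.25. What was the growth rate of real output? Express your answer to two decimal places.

Real output growth was 2.10%.

Labor's share = 1 − 0.25 = 0.75.
Capital: 0.25 × 2.3 = 0.575 pp.
Total hours worked: 0.75 × 0.7 = 0.525 pp.
Output growth = 1 + 1.1 = 2.1%.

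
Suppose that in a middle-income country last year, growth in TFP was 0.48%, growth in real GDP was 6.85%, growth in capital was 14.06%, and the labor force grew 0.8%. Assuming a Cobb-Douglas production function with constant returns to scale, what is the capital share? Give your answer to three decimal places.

gY = gA + α·gK + (1−α)·gL, so gY − gA − gL = α(gK − gL).
6.85 − 0.48 − 0.8 = α × (14.06 − 0.8).
5.57 = 13.26 α, so α = 0.42006.

The capital share is 0.420.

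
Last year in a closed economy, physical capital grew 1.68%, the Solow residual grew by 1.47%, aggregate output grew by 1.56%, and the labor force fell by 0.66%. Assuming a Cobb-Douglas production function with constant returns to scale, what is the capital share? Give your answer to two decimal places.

gY = gA + α·gK + (1−α)·gL, so gY − gA − gL = α(gK − gL).
1.56 − 1.47 + 0.66 = α × (1.68 − (-0.66)).
0.75 = 2.34 α, so α = 0.3205.

α = 0.32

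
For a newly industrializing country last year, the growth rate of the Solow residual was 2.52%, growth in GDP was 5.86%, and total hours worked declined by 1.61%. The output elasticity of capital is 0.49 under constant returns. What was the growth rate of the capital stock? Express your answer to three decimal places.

8.492%

Labor's share = 1 − 0.49 = 0.51.
gY = gA + 0.51×(-1.61) + 0.49×g.
0.49×g = 5.86 − 2.52 + 0.8211 = 4.1611.
g = 4.1611 / 0.49 = 8.49204%.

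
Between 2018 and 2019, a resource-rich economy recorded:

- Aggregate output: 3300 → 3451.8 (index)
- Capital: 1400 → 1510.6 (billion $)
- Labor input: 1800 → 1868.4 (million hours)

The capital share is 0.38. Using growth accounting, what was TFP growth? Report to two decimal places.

-0.76%

Aggregate output growth = (3451.8 − 3300) / 3300 = 4.6%.
Capital growth = (1510.6 − 1400) / 1400 = 7.9%.
Labor input growth = (1868.4 − 1800) / 1800 = 3.8%.
Labor's share = 1 − 0.38 = 0.62.
Capital: 0.38 × 7.9 = 3.002 pp.
Labor input: 0.62 × 3.8 = 2.356 pp.
TFP growth = 4.6 − 5.358 = -0.758%.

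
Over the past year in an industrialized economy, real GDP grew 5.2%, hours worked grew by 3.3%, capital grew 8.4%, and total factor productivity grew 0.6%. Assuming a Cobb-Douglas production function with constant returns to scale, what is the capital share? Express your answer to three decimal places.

0.255

gY = gA + α·gK + (1−α)·gL, so gY − gA − gL = α(gK − gL).
5.2 − 0.6 − 3.3 = α × (8.4 − 3.3).
1.3 = 5.1 α, so α = 0.2549.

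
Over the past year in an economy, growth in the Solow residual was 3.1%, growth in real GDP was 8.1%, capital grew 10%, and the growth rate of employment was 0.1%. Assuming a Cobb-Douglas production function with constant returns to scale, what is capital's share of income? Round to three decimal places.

gY = gA + α·gK + (1−α)·gL, so gY − gA − gL = α(gK − gL).
8.1 − 3.1 − 0.1 = α × (10 − 0.1).
4.9 = 9.9 α, so α = 0.49495.

0.495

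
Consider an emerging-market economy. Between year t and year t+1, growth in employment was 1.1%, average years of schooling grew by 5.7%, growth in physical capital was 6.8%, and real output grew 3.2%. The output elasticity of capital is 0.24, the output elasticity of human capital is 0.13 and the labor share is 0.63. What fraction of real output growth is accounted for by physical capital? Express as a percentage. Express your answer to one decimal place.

Physical capital contributed 0.24 × 6.8 = 1.632 pp.
Share of growth = 1.632 / 3.2 × 100 = 51%.

51.0%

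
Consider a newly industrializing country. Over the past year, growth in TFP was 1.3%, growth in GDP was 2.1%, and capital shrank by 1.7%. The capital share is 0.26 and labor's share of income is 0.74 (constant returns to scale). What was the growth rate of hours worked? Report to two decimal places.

Hours worked grew 1.68%.

Labor's share = 1 − 0.26 = 0.74.
gY = gA + 0.26×(-1.7) + 0.74×g.
0.74×g = 2.1 − 1.3 + 0.442 = 1.242.
g = 1.242 / 0.74 = 1.6784%.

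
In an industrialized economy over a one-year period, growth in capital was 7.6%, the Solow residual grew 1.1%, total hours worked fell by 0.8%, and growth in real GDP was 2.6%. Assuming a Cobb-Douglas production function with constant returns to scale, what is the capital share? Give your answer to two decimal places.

gY = gA + α·gK + (1−α)·gL, so gY − gA − gL = α(gK − gL).
2.6 − 1.1 + 0.8 = α × (7.6 − (-0.8)).
2.3 = 8.4 α, so α = 0.2738.

α = 0.27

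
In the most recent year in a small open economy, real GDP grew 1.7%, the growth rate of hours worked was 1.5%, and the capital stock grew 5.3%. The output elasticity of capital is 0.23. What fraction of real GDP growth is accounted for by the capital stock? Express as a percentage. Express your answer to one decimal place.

The capital stock contributed 0.23 × 5.3 = 1.219 pp.
Share of growth = 1.219 / 1.7 × 100 = 71.706%.

71.7%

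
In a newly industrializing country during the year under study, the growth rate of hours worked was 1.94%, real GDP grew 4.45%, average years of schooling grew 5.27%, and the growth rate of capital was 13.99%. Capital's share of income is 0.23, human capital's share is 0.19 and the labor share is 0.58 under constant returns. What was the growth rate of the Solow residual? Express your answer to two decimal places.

-0.89%

Labor's share = 1 − 0.23 − 0.19 = 0.58.
Capital: 0.23 × 13.99 = 3.2177 pp.
Average years of schooling: 0.19 × 5.27 = 1.0013 pp.
Hours worked: 0.58 × 1.94 = 1.1252 pp.
TFP growth = 4.45 − 5.3442 = -0.8942%.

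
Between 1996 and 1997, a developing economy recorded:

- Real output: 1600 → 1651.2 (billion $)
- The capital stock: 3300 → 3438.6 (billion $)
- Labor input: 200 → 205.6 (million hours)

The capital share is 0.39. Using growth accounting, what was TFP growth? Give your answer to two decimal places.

-0.15%

Real output growth = (1651.2 − 1600) / 1600 = 3.2%.
The capital stock growth = (3438.6 − 3300) / 3300 = 4.2%.
Labor input growth = (205.6 − 200) / 200 = 2.8%.
Labor's share = 1 − 0.39 = 0.61.
The capital stock: 0.39 × 4.2 = 1.638 pp.
Labor input: 0.61 × 2.8 = 1.708 pp.
TFP growth = 3.2 − 3.346 = -0.146%.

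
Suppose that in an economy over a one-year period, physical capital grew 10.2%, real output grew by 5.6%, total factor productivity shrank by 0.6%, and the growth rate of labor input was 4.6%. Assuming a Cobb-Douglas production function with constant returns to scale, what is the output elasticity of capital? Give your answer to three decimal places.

0.286

gY = gA + α·gK + (1−α)·gL, so gY − gA − gL = α(gK − gL).
5.6 + 0.6 − 4.6 = α × (10.2 − 4.6).
1.6 = 5.6 α, so α = 0.28571.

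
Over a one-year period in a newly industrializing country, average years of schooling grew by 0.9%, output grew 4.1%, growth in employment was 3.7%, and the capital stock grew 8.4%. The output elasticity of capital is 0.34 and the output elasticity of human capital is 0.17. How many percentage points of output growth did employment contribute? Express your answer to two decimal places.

1.81

Labor's share = 1 − 0.34 − 0.17 = 0.49.
Contribution = share × growth = 0.49 × 3.7 = 1.813 pp.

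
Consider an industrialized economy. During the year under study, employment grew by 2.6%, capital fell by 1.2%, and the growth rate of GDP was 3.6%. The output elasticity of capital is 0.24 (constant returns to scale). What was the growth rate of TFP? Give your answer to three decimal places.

Labor's share = 1 − 0.24 = 0.76.
Capital: 0.24 × (-1.2) = -0.288 pp.
Employment: 0.76 × 2.6 = 1.976 pp.
TFP growth = 3.6 − 1.688 = 1.912%.

TFP growth was 1.912%.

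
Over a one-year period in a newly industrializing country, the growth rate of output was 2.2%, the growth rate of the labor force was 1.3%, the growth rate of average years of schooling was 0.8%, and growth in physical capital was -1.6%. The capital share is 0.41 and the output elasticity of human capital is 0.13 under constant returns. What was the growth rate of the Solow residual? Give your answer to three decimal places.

2.154%

Labor's share = 1 − 0.41 − 0.13 = 0.46.
Physical capital: 0.41 × (-1.6) = -0.656 pp.
Average years of schooling: 0.13 × 0.8 = 0.104 pp.
The labor force: 0.46 × 1.3 = 0.598 pp.
TFP growth = 2.2 − 0.046 = 2.154%.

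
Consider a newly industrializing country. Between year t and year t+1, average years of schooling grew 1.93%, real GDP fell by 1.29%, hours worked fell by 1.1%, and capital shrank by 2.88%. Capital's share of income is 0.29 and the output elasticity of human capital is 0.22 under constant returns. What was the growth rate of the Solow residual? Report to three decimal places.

-0.340%

Labor's share = 1 − 0.29 − 0.22 = 0.49.
Capital: 0.29 × (-2.88) = -0.8352 pp.
Average years of schooling: 0.22 × 1.93 = 0.4246 pp.
Hours worked: 0.49 × (-1.1) = -0.539 pp.
TFP growth = -1.29 + 0.9496 = -0.3404%.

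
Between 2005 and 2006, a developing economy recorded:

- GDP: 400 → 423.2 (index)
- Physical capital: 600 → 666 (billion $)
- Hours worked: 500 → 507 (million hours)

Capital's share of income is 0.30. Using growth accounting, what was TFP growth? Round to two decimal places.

TFP grew 1.52%.

GDP growth = (423.2 − 400) / 400 = 5.8%.
Physical capital growth = (666 − 600) / 600 = 11%.
Hours worked growth = (507 − 500) / 500 = 1.4%.
Labor's share = 1 − 0.3 = 0.7.
Physical capital: 0.3 × 11 = 3.3 pp.
Hours worked: 0.7 × 1.4 = 0.98 pp.
TFP growth = 5.8 − 4.28 = 1.52%.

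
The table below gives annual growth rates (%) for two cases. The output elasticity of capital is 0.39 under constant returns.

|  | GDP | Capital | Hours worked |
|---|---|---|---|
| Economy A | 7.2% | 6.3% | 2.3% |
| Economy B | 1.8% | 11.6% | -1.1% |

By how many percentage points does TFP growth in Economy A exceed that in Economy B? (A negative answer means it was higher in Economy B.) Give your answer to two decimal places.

5.39 percentage points

Labor's share = 1 − 0.39 = 0.61.
Economy A: TFP = 7.2 − 2.457 − 1.403 = 3.34%.
Economy B: TFP = 1.8 − 4.524 + 0.671 = -2.053%.
Difference = 3.34 − (-2.053) = 5.393 pp.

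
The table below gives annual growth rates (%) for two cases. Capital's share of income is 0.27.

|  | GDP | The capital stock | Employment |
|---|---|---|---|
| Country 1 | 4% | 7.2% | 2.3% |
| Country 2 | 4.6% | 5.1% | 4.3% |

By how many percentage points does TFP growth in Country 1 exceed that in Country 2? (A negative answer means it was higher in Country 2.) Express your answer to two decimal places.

Labor's share = 1 − 0.27 = 0.73.
Country 1: TFP = 4 − 1.944 − 1.679 = 0.377%.
Country 2: TFP = 4.6 − 1.377 − 3.139 = 0.084%.
Difference = 0.377 − (0.084) = 0.293 pp.

0.29 percentage points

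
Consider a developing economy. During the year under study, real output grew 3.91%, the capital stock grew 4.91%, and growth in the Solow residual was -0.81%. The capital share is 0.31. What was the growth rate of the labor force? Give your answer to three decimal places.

Labor's share = 1 − 0.31 = 0.69.
gY = gA + 0.31×4.91 + 0.69×g.
0.69×g = 3.91 + 0.81 − 1.5221 = 3.1979.
g = 3.1979 / 0.69 = 4.63464%.

The labor force growth was 4.635%.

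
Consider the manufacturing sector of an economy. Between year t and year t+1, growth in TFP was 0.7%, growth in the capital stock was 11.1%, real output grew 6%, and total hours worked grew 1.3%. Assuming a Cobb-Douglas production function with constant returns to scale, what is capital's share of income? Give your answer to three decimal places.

gY = gA + α·gK + (1−α)·gL, so gY − gA − gL = α(gK − gL).
6 − 0.7 − 1.3 = α × (11.1 − 1.3).
4 = 9.8 α, so α = 0.40816.

0.408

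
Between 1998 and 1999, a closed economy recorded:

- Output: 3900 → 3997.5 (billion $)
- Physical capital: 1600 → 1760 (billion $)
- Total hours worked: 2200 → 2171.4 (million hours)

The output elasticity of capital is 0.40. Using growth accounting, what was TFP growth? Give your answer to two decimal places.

Output growth = (3997.5 − 3900) / 3900 = 2.5%.
Physical capital growth = (1760 − 1600) / 1600 = 10%.
Total hours worked growth = (2171.4 − 2200) / 2200 = -1.3%.
Labor's share = 1 − 0.4 = 0.6.
Physical capital: 0.4 × 10 = 4 pp.
Total hours worked: 0.6 × (-1.3) = -0.78 pp.
TFP growth = 2.5 − 3.22 = -0.72%.

-0.72%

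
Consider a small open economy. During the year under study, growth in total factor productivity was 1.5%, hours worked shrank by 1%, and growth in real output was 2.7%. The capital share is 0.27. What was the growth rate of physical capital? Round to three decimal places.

Physical capital grew 7.148%.

Labor's share = 1 − 0.27 = 0.73.
gY = gA + 0.73×(-1) + 0.27×g.
0.27×g = 2.7 − 1.5 + 0.73 = 1.93.
g = 1.93 / 0.27 = 7.14815%.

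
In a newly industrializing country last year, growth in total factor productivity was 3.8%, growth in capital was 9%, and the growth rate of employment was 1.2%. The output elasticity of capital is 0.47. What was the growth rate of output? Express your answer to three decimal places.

8.666%

Labor's share = 1 − 0.47 = 0.53.
Capital: 0.47 × 9 = 4.23 pp.
Employment: 0.53 × 1.2 = 0.636 pp.
Output growth = 3.8 + 4.866 = 8.666%.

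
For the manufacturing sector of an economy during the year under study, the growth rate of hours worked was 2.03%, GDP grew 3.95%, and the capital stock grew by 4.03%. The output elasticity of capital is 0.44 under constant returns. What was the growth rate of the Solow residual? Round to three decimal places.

Labor's share = 1 − 0.44 = 0.56.
The capital stock: 0.44 × 4.03 = 1.7732 pp.
Hours worked: 0.56 × 2.03 = 1.1368 pp.
TFP growth = 3.95 − 2.91 = 1.04%.

1.040%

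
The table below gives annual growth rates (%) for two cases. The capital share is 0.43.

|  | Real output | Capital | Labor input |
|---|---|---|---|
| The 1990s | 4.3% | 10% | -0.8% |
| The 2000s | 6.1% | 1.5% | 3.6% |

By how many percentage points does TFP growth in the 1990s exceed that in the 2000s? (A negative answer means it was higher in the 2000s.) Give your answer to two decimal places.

-2.95 percentage points

Labor's share = 1 − 0.43 = 0.57.
The 1990s: TFP = 4.3 − 4.3 + 0.456 = 0.456%.
The 2000s: TFP = 6.1 − 0.645 − 2.052 = 3.403%.
Difference = 0.456 − (3.403) = -2.947 pp.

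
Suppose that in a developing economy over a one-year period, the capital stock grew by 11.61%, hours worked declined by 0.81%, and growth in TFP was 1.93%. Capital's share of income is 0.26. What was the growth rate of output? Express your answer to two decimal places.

Output growth was 4.35%.

Labor's share = 1 − 0.26 = 0.74.
The capital stock: 0.26 × 11.61 = 3.0186 pp.
Hours worked: 0.74 × (-0.81) = -0.5994 pp.
Output growth = 1.93 + 2.4192 = 4.3492%.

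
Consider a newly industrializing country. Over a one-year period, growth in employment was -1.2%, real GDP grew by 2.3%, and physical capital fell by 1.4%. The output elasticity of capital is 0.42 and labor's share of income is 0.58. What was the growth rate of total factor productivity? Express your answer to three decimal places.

Total factor productivity growth was 3.584%.

Labor's share = 1 − 0.42 = 0.58.
Physical capital: 0.42 × (-1.4) = -0.588 pp.
Employment: 0.58 × (-1.2) = -0.696 pp.
TFP growth = 2.3 + 1.284 = 3.584%.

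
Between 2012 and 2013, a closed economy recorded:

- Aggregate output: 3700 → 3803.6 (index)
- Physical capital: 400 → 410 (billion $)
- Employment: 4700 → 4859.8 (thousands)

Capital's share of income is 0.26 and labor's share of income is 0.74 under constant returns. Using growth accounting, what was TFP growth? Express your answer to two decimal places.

-0.37%

Aggregate output growth = (3803.6 − 3700) / 3700 = 2.8%.
Physical capital growth = (410 − 400) / 400 = 2.5%.
Employment growth = (4859.8 − 4700) / 4700 = 3.4%.
Labor's share = 1 − 0.26 = 0.74.
Physical capital: 0.26 × 2.5 = 0.65 pp.
Employment: 0.74 × 3.4 = 2.516 pp.
TFP growth = 2.8 − 3.166 = -0.366%.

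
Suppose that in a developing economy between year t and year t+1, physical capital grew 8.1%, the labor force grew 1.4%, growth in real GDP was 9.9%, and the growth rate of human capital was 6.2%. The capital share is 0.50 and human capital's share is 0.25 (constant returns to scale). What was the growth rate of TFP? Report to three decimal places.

TFP grew 3.950%.

Labor's share = 1 − 0.5 − 0.25 = 0.25.
Physical capital: 0.5 × 8.1 = 4.05 pp.
Human capital: 0.25 × 6.2 = 1.55 pp.
The labor force: 0.25 × 1.4 = 0.35 pp.
TFP growth = 9.9 − 5.95 = 3.95%.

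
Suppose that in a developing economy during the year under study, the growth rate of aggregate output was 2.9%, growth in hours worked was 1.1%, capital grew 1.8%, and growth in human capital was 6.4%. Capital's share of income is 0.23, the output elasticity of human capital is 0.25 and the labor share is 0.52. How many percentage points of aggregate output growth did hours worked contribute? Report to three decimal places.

Labor's share = 1 − 0.23 − 0.25 = 0.52.
Contribution = share × growth = 0.52 × 1.1 = 0.572 pp.

0.572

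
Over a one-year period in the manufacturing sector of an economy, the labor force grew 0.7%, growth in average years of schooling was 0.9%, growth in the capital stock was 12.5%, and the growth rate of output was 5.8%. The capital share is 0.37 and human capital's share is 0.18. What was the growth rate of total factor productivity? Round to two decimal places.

Total factor productivity growth was 0.70%.

Labor's share = 1 − 0.37 − 0.18 = 0.45.
The capital stock: 0.37 × 12.5 = 4.625 pp.
Average years of schooling: 0.18 × 0.9 = 0.162 pp.
The labor force: 0.45 × 0.7 = 0.315 pp.
TFP growth = 5.8 − 5.102 = 0.698%.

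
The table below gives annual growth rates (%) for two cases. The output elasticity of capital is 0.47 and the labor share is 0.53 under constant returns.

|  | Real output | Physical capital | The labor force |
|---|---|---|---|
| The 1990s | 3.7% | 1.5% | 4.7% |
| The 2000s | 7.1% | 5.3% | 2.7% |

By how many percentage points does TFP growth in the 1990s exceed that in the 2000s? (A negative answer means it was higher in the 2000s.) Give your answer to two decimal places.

Labor's share = 1 − 0.47 = 0.53.
The 1990s: TFP = 3.7 − 0.705 − 2.491 = 0.504%.
The 2000s: TFP = 7.1 − 2.491 − 1.431 = 3.178%.
Difference = 0.504 − (3.178) = -2.674 pp.

-2.67 percentage points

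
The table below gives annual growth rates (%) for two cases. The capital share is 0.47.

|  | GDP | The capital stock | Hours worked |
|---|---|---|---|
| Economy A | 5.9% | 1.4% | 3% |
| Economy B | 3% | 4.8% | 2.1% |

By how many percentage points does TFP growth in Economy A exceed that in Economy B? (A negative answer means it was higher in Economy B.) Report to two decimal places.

Labor's share = 1 − 0.47 = 0.53.
Economy A: TFP = 5.9 − 0.658 − 1.59 = 3.652%.
Economy B: TFP = 3 − 2.256 − 1.113 = -0.369%.
Difference = 3.652 − (-0.369) = 4.021 pp.

4.02 percentage points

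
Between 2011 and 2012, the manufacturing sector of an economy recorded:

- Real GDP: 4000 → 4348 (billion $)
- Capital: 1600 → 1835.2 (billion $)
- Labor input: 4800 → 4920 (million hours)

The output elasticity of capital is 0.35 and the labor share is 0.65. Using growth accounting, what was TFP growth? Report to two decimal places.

Real GDP growth = (4348 − 4000) / 4000 = 8.7%.
Capital growth = (1835.2 − 1600) / 1600 = 14.7%.
Labor input growth = (4920 − 4800) / 4800 = 2.5%.
Labor's share = 1 − 0.35 = 0.65.
Capital: 0.35 × 14.7 = 5.145 pp.
Labor input: 0.65 × 2.5 = 1.625 pp.
TFP growth = 8.7 − 6.77 = 1.93%.

1.93%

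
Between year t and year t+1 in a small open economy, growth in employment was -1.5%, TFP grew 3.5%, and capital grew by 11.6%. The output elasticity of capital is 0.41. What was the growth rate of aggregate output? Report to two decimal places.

Labor's share = 1 − 0.41 = 0.59.
Capital: 0.41 × 11.6 = 4.756 pp.
Employment: 0.59 × (-1.5) = -0.885 pp.
Output growth = 3.5 + 3.871 = 7.371%.

Aggregate output growth was 7.37%.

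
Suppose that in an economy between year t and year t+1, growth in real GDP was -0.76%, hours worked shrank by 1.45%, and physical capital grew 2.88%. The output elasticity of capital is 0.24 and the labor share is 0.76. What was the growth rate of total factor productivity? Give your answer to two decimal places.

Labor's share = 1 − 0.24 = 0.76.
Physical capital: 0.24 × 2.88 = 0.6912 pp.
Hours worked: 0.76 × (-1.45) = -1.102 pp.
TFP growth = -0.76 + 0.4108 = -0.3492%.

-0.35%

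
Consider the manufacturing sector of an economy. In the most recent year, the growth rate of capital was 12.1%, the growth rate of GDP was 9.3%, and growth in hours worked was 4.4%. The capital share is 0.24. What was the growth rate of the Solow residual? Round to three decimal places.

Labor's share = 1 − 0.24 = 0.76.
Capital: 0.24 × 12.1 = 2.904 pp.
Hours worked: 0.76 × 4.4 = 3.344 pp.
TFP growth = 9.3 − 6.248 = 3.052%.

3.052%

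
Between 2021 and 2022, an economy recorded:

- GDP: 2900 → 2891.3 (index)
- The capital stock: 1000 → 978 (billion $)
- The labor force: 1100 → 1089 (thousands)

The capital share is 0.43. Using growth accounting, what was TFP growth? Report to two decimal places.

GDP growth = (2891.3 − 2900) / 2900 = -0.3%.
The capital stock growth = (978 − 1000) / 1000 = -2.2%.
The labor force growth = (1089 − 1100) / 1100 = -1%.
Labor's share = 1 − 0.43 = 0.57.
The capital stock: 0.43 × (-2.2) = -0.946 pp.
The labor force: 0.57 × (-1) = -0.57 pp.
TFP growth = -0.3 + 1.516 = 1.216%.

TFP grew 1.22%.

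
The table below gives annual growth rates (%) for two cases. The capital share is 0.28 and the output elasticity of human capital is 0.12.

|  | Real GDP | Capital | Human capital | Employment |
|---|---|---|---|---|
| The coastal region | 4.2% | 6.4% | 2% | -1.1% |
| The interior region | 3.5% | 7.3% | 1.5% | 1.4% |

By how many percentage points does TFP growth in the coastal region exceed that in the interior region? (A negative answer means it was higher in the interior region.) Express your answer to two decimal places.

2.39 percentage points

Labor's share = 1 − 0.28 − 0.12 = 0.6.
The coastal region: TFP = 4.2 − 1.792 − 0.24 + 0.66 = 2.828%.
The interior region: TFP = 3.5 − 2.044 − 0.18 − 0.84 = 0.436%.
Difference = 2.828 − (0.436) = 2.392 pp.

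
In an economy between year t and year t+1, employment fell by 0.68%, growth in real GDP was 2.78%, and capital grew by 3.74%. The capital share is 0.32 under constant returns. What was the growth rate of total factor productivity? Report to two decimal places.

Labor's share = 1 − 0.32 = 0.68.
Capital: 0.32 × 3.74 = 1.1968 pp.
Employment: 0.68 × (-0.68) = -0.4624 pp.
TFP growth = 2.78 − 0.7344 = 2.0456%.

Total factor productivity growth was 2.05%.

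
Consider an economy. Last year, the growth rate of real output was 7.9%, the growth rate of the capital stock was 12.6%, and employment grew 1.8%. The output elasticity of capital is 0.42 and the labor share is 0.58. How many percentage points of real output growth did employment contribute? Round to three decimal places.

1.044

Labor's share = 1 − 0.42 = 0.58.
Contribution = share × growth = 0.58 × 1.8 = 1.044 pp.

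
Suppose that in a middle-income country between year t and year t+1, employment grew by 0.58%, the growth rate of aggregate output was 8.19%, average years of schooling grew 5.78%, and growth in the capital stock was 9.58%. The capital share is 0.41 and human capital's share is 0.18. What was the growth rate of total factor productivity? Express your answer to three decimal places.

2.984%

Labor's share = 1 − 0.41 − 0.18 = 0.41.
The capital stock: 0.41 × 9.58 = 3.9278 pp.
Average years of schooling: 0.18 × 5.78 = 1.0404 pp.
Employment: 0.41 × 0.58 = 0.2378 pp.
TFP growth = 8.19 − 5.206 = 2.984%.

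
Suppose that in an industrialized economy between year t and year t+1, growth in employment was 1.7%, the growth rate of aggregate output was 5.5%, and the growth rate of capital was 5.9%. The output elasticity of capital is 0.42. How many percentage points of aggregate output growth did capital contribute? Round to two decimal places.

2.48 pp

Contribution = share × growth = 0.42 × 5.9 = 2.478 pp.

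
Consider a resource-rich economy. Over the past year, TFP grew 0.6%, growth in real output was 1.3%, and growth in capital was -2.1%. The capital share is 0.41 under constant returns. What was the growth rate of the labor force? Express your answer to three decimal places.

Labor's share = 1 − 0.41 = 0.59.
gY = gA + 0.41×(-2.1) + 0.59×g.
0.59×g = 1.3 − 0.6 + 0.861 = 1.561.
g = 1.561 / 0.59 = 2.64576%.

The labor force grew 2.646%.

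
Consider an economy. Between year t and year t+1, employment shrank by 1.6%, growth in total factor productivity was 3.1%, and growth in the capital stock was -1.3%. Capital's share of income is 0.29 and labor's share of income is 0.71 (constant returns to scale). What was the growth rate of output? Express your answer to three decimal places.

1.587%

Labor's share = 1 − 0.29 = 0.71.
The capital stock: 0.29 × (-1.3) = -0.377 pp.
Employment: 0.71 × (-1.6) = -1.136 pp.
Output growth = 3.1 + (-1.513) = 1.587%.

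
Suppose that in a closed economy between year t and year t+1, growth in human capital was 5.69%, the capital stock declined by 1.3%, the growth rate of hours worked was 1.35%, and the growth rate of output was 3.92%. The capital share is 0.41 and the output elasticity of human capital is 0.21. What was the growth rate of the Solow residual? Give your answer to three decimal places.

2.745%

Labor's share = 1 − 0.41 − 0.21 = 0.38.
The capital stock: 0.41 × (-1.3) = -0.533 pp.
Human capital: 0.21 × 5.69 = 1.1949 pp.
Hours worked: 0.38 × 1.35 = 0.513 pp.
TFP growth = 3.92 − 1.1749 = 2.7451%.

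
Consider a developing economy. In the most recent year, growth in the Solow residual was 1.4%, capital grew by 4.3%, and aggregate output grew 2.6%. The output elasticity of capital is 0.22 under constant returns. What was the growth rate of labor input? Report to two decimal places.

0.33%

Labor's share = 1 − 0.22 = 0.78.
gY = gA + 0.22×4.3 + 0.78×g.
0.78×g = 2.6 − 1.4 − 0.946 = 0.254.
g = 0.254 / 0.78 = 0.3256%.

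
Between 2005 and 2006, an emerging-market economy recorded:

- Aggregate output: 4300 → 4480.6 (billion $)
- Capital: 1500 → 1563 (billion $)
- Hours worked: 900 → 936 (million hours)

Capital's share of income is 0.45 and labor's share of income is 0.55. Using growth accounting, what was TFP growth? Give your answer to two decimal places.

0.11%

Aggregate output growth = (4480.6 − 4300) / 4300 = 4.2%.
Capital growth = (1563 − 1500) / 1500 = 4.2%.
Hours worked growth = (936 − 900) / 900 = 4%.
Labor's share = 1 − 0.45 = 0.55.
Capital: 0.45 × 4.2 = 1.89 pp.
Hours worked: 0.55 × 4 = 2.2 pp.
TFP growth = 4.2 − 4.09 = 0.11%.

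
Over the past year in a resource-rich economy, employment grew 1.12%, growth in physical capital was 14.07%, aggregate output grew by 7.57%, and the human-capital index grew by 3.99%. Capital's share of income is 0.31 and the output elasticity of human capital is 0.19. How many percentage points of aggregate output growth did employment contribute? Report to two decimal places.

0.56

Labor's share = 1 − 0.31 − 0.19 = 0.5.
Contribution = share × growth = 0.5 × 1.12 = 0.56 pp.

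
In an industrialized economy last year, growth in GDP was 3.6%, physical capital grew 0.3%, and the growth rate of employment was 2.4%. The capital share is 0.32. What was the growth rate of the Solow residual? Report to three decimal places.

Labor's share = 1 − 0.32 = 0.68.
Physical capital: 0.32 × 0.3 = 0.096 pp.
Employment: 0.68 × 2.4 = 1.632 pp.
TFP growth = 3.6 − 1.728 = 1.872%.

The Solow residual grew 1.872%.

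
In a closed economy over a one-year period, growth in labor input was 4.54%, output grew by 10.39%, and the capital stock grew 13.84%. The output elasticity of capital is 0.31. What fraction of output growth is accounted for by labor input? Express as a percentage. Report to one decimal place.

30.2%

Labor's share = 1 − 0.31 = 0.69.
Labor input contributed 0.69 × 4.54 = 3.1326 pp.
Share of growth = 3.1326 / 10.39 × 100 = 30.15%.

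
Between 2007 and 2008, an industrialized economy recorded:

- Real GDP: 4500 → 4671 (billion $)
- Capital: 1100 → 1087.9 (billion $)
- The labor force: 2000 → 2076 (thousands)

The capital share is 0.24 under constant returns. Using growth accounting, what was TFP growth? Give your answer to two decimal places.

Real GDP growth = (4671 − 4500) / 4500 = 3.8%.
Capital growth = (1087.9 − 1100) / 1100 = -1.1%.
The labor force growth = (2076 − 2000) / 2000 = 3.8%.
Labor's share = 1 − 0.24 = 0.76.
Capital: 0.24 × (-1.1) = -0.264 pp.
The labor force: 0.76 × 3.8 = 2.888 pp.
TFP growth = 3.8 − 2.624 = 1.176%.

TFP grew 1.18%.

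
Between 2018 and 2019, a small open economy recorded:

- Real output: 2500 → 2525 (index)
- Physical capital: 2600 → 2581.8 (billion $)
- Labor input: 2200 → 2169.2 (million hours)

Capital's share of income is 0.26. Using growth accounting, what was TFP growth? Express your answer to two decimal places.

Real output growth = (2525 − 2500) / 2500 = 1%.
Physical capital growth = (2581.8 − 2600) / 2600 = -0.7%.
Labor input growth = (2169.2 − 2200) / 2200 = -1.4%.
Labor's share = 1 − 0.26 = 0.74.
Physical capital: 0.26 × (-0.7) = -0.182 pp.
Labor input: 0.74 × (-1.4) = -1.036 pp.
TFP growth = 1 + 1.218 = 2.218%.

2.22%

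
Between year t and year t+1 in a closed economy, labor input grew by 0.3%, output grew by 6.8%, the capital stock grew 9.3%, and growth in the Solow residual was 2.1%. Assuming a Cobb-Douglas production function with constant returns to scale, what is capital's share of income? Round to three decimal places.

0.489

gY = gA + α·gK + (1−α)·gL, so gY − gA − gL = α(gK − gL).
6.8 − 2.1 − 0.3 = α × (9.3 − 0.3).
4.4 = 9 α, so α = 0.48889.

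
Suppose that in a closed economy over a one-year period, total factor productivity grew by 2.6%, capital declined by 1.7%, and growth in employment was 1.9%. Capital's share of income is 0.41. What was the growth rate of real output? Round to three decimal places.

3.024%

Labor's share = 1 − 0.41 = 0.59.
Capital: 0.41 × (-1.7) = -0.697 pp.
Employment: 0.59 × 1.9 = 1.121 pp.
Output growth = 2.6 + 0.424 = 3.024%.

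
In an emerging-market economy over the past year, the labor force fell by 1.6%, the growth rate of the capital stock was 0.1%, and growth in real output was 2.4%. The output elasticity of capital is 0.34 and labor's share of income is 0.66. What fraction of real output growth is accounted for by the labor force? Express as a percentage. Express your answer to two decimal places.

-44.00%

Labor's share = 1 − 0.34 = 0.66.
The labor force contributed 0.66 × (-1.6) = -1.056 pp.
Share of growth = -1.056 / 2.4 × 100 = -44%.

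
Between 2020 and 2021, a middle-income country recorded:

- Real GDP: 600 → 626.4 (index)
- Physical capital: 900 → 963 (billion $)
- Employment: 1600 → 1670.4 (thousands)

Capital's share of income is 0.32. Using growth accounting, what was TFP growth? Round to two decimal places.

-0.83%

Real GDP growth = (626.4 − 600) / 600 = 4.4%.
Physical capital growth = (963 − 900) / 900 = 7%.
Employment growth = (1670.4 − 1600) / 1600 = 4.4%.
Labor's share = 1 − 0.32 = 0.68.
Physical capital: 0.32 × 7 = 2.24 pp.
Employment: 0.68 × 4.4 = 2.992 pp.
TFP growth = 4.4 − 5.232 = -0.832%.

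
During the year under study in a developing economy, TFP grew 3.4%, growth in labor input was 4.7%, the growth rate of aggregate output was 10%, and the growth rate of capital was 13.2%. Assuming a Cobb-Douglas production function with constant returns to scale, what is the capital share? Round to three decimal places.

The capital share is 0.224.

gY = gA + α·gK + (1−α)·gL, so gY − gA − gL = α(gK − gL).
10 − 3.4 − 4.7 = α × (13.2 − 4.7).
1.9 = 8.5 α, so α = 0.22353.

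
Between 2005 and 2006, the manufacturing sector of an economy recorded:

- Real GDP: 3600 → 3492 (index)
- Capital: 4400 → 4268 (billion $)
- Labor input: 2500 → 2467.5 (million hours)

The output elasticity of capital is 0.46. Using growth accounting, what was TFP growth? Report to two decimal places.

Real GDP growth = (3492 − 3600) / 3600 = -3%.
Capital growth = (4268 − 4400) / 4400 = -3%.
Labor input growth = (2467.5 − 2500) / 2500 = -1.3%.
Labor's share = 1 − 0.46 = 0.54.
Capital: 0.46 × (-3) = -1.38 pp.
Labor input: 0.54 × (-1.3) = -0.702 pp.
TFP growth = -3 + 2.082 = -0.918%.

-0.92%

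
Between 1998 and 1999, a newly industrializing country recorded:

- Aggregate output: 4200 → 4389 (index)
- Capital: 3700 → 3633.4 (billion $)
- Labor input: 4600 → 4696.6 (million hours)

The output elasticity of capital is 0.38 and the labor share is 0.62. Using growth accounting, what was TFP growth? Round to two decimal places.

TFP grew 3.88%.

Aggregate output growth = (4389 − 4200) / 4200 = 4.5%.
Capital growth = (3633.4 − 3700) / 3700 = -1.8%.
Labor input growth = (4696.6 − 4600) / 4600 = 2.1%.
Labor's share = 1 − 0.38 = 0.62.
Capital: 0.38 × (-1.8) = -0.684 pp.
Labor input: 0.62 × 2.1 = 1.302 pp.
TFP growth = 4.5 − 0.618 = 3.882%.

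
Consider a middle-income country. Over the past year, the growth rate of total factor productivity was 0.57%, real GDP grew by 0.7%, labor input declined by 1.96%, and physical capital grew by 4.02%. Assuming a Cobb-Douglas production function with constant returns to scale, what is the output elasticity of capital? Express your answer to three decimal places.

α = 0.349

gY = gA + α·gK + (1−α)·gL, so gY − gA − gL = α(gK − gL).
0.7 − 0.57 + 1.96 = α × (4.02 − (-1.96)).
2.09 = 5.98 α, so α = 0.3495.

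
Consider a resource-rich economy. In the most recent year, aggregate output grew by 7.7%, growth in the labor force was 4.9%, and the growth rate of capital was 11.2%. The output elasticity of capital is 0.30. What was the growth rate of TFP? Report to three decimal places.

Labor's share = 1 − 0.3 = 0.7.
Capital: 0.3 × 11.2 = 3.36 pp.
The labor force: 0.7 × 4.9 = 3.43 pp.
TFP growth = 7.7 − 6.79 = 0.91%.

0.910%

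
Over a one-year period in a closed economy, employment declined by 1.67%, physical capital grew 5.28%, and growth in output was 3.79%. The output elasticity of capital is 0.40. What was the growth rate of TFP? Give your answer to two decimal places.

2.68%

Labor's share = 1 − 0.4 = 0.6.
Physical capital: 0.4 × 5.28 = 2.112 pp.
Employment: 0.6 × (-1.67) = -1.002 pp.
TFP growth = 3.79 − 1.11 = 2.68%.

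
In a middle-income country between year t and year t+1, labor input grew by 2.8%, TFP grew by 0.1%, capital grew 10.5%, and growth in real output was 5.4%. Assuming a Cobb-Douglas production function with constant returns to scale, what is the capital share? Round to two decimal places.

α = 0.32

gY = gA + α·gK + (1−α)·gL, so gY − gA − gL = α(gK − gL).
5.4 − 0.1 − 2.8 = α × (10.5 − 2.8).
2.5 = 7.7 α, so α = 0.3247.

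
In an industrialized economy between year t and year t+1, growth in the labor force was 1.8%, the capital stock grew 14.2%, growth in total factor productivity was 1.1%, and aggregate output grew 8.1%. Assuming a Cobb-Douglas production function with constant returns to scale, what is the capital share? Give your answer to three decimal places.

gY = gA + α·gK + (1−α)·gL, so gY − gA − gL = α(gK − gL).
8.1 − 1.1 − 1.8 = α × (14.2 − 1.8).
5.2 = 12.4 α, so α = 0.41935.

α = 0.419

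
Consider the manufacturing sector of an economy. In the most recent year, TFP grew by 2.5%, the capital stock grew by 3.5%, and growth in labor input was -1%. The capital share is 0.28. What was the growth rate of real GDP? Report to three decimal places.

Real GDP grew 2.760%.

Labor's share = 1 − 0.28 = 0.72.
The capital stock: 0.28 × 3.5 = 0.98 pp.
Labor input: 0.72 × (-1) = -0.72 pp.
Output growth = 2.5 + 0.26 = 2.76%.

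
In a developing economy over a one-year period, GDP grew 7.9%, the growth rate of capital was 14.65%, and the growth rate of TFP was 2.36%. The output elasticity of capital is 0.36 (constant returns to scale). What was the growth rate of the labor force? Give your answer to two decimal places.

The labor force grew 0.42%.

Labor's share = 1 − 0.36 = 0.64.
gY = gA + 0.36×14.65 + 0.64×g.
0.64×g = 7.9 − 2.36 − 5.274 = 0.266.
g = 0.266 / 0.64 = 0.4156%.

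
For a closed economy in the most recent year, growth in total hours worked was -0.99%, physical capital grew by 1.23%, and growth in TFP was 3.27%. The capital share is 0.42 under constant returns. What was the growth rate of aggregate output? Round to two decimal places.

Aggregate output grew 3.21%.

Labor's share = 1 − 0.42 = 0.58.
Physical capital: 0.42 × 1.23 = 0.5166 pp.
Total hours worked: 0.58 × (-0.99) = -0.5742 pp.
Output growth = 3.27 + (-0.0576) = 3.2124%.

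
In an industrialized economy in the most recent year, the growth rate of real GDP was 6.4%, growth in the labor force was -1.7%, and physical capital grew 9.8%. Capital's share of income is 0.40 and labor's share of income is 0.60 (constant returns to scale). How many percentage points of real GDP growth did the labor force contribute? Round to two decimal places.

-1.02 pp

Labor's share = 1 − 0.4 = 0.6.
Contribution = share × growth = 0.6 × (-1.7) = -1.02 pp.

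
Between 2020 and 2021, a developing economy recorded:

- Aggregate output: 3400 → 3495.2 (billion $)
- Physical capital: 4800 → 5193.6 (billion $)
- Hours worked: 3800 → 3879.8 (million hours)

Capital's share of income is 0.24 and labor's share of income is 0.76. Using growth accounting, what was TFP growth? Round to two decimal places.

-0.76%

Aggregate output growth = (3495.2 − 3400) / 3400 = 2.8%.
Physical capital growth = (5193.6 − 4800) / 4800 = 8.2%.
Hours worked growth = (3879.8 − 3800) / 3800 = 2.1%.
Labor's share = 1 − 0.24 = 0.76.
Physical capital: 0.24 × 8.2 = 1.968 pp.
Hours worked: 0.76 × 2.1 = 1.596 pp.
TFP growth = 2.8 − 3.564 = -0.764%.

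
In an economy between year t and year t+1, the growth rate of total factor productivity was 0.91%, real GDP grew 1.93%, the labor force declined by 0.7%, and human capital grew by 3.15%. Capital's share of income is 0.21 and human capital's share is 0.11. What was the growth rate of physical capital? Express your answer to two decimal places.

Labor's share = 1 − 0.21 − 0.11 = 0.68.
gY = gA + 0.11×3.15 + 0.68×(-0.7) + 0.21×g.
0.21×g = 1.93 − 0.91 + 0.1295 = 1.1495.
g = 1.1495 / 0.21 = 5.4738%.

5.47%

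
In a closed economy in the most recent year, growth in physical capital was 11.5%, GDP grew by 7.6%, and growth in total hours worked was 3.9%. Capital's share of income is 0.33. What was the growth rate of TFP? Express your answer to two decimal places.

Labor's share = 1 − 0.33 = 0.67.
Physical capital: 0.33 × 11.5 = 3.795 pp.
Total hours worked: 0.67 × 3.9 = 2.613 pp.
TFP growth = 7.6 − 6.408 = 1.192%.

1.19%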